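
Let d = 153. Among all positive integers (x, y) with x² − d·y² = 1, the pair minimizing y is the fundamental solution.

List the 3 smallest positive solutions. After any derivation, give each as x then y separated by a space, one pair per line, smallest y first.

2177 176
9478657 766304
41270070401 3336487440

√153 → a₀=12, period (2,1,2,2,2,1,2,24); ℓ=8 even so k=7
step 0: (12, 1)  from 12·(1,0) + (0,1)
…
step 3: (99, 8)  from 2·(37,3) + (25,2)
step 4: (235, 19)  from 2·(99,8) + (37,3)
…
step 6: (804, 65)  from 1·(569,46) + (235,19)
step 7: (2177, 176)  from 2·(804,65) + (569,46)
fundamental: x₁=2177, y₁=176  (since 4739329 − 153·30976 = 1)
k=2:  x_2 = 2177·2177+153·176·176 = 9478657,  y_2 = 2177·176+176·2177 = 766304
k=3:  x_3 = 2177·9478657+153·176·766304 = 41270070401,  y_3 = 2177·766304+176·9478657 = 3336487440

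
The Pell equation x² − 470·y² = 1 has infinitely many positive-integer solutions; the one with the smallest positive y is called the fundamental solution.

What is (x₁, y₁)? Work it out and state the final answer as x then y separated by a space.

1691 78

d=470: √d = [21; 1,2,8,2,1,42] (ℓ=6, even), read p_5/q_5
a_0=21:  p_0=21·1+0=21,  q_0=21·0+1=1
…
a_4=2:  p_4=2·542+65=1149,  q_4=2·25+3=53
a_5=1:  p_5=1·1149+542=1691,  q_5=1·53+25=78
→ (1691, 78).  Check: 1691²=2859481, 470·78²=2859480, difference 1.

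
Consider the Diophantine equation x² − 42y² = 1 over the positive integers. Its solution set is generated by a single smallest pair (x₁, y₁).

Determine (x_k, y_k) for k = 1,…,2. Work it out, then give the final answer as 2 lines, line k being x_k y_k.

13 2
337 52

√42 → a₀=6, period (2,12); ℓ=2 even so k=1
step 0: (6, 1)  from 6·(1,0) + (0,1)
step 1: (13, 2)  from 2·(6,1) + (1,0)
fundamental: x₁=13, y₁=2  (since 169 − 42·4 = 1)
k=2:  x_2 = 13·13+42·2·2 = 337,  y_2 = 13·2+2·13 = 52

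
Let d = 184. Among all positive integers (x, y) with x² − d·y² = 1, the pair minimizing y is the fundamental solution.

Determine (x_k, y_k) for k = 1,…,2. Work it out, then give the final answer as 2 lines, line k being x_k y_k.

24335 1794
1184384449 87313980

√184 → a₀=13, period (1,1,3,2,1,2,1,2,3,1,1,26); ℓ=12 even so k=11
i=0: a=13 ⇒ p=13, q=1
…
i=2: a=1 ⇒ p=27, q=2
…
i=5: a=1 ⇒ p=312, q=23
…
i=7: a=1 ⇒ p=1153, q=85
i=8: a=2 ⇒ p=3147, q=232
i=9: a=3 ⇒ p=10594, q=781
i=10: a=1 ⇒ p=13741, q=1013
i=11: a=1 ⇒ p=24335, q=1794
fundamental: x₁=24335, y₁=1794  (since 592192225 − 184·3218436 = 1)
n=2: (24335,1794)∘(24335,1794) = (24335·24335+184·1794·1794, 24335·1794+1794·24335) = (1184384449,87313980)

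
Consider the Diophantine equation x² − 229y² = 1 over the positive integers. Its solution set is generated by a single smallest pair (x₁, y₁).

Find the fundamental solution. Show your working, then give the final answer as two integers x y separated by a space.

5848201 386460

√229 = [15; 7,1,1,7,30, …], period ℓ=5 (odd) → k=9
step 0: (15, 1)  from 15·(1,0) + (0,1)
…
step 2: (121, 8)  from 1·(106,7) + (15,1)
step 3: (227, 15)  from 1·(121,8) + (106,7)
…
step 5: (51527, 3405)  from 30·(1710,113) + (227,15)
step 6: (362399, 23948)  from 7·(51527,3405) + (1710,113)
step 7: (413926, 27353)  from 1·(362399,23948) + (51527,3405)
step 8: (776325, 51301)  from 1·(413926,27353) + (362399,23948)
step 9: (5848201, 386460)  from 7·(776325,51301) + (413926,27353)
→ (5848201, 386460).  Check: 5848201²=34201454936401, 229·386460²=34201454936400, difference 1.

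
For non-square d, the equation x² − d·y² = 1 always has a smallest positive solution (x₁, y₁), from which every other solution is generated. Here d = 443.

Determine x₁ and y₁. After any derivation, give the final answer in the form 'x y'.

[21; 21,42] for √443; ℓ=2 ⇒ convergent index 1
a_0=21:  p_0=21·1+0=21,  q_0=21·0+1=1
a_1=21:  p_1=21·21+1=442,  q_1=21·1+0=21
(x₁, y₁) = (442, 21);  442² − 443·21² = 1 ✓

442 21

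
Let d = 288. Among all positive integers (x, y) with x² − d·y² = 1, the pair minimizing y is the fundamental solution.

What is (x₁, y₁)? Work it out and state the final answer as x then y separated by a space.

[16; 1,32] for √288; ℓ=2 ⇒ convergent index 1
i=0: a=16 ⇒ p=16, q=1
i=1: a=1 ⇒ p=17, q=1
→ (17, 1).  Check: 17²=289, 288·1²=288, difference 1.

17 1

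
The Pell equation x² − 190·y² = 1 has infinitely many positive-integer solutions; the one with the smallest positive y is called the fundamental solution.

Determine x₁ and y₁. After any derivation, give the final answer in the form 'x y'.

52021 3774

√190 → a₀=13, period (1,3,1,1,1,…,3,1,26); ℓ=14 even so k=13
i=0: a=13 ⇒ p=13, q=1
i=1: a=1 ⇒ p=14, q=1
i=2: a=3 ⇒ p=55, q=4
…
i=7: a=2 ⇒ p=1213, q=88
i=8: a=2 ⇒ p=2936, q=213
…
i=10: a=1 ⇒ p=7085, q=514
i=11: a=1 ⇒ p=11234, q=815
i=12: a=3 ⇒ p=40787, q=2959
i=13: a=1 ⇒ p=52021, q=3774
fundamental: x₁=52021, y₁=3774  (since 2706184441 − 190·14243076 = 1)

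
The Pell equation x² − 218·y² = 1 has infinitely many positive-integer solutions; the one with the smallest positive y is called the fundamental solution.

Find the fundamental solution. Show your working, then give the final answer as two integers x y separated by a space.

126003 8534

√218 = [14; 1,3,3,1,28, …], period ℓ=5 (odd) → k=9
step 0: (14, 1)  from 14·(1,0) + (0,1)
step 1: (15, 1)  from 1·(14,1) + (1,0)
…
step 7: (29633, 2007)  from 3·(7471,506) + (7220,489)
step 8: (96370, 6527)  from 3·(29633,2007) + (7471,506)
step 9: (126003, 8534)  from 1·(96370,6527) + (29633,2007)
→ (126003, 8534).  Check: 126003²=15876756009, 218·8534²=15876756008, difference 1.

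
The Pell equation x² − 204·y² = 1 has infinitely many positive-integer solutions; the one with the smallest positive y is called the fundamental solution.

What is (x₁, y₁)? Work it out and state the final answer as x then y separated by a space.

d=204: √d = [14; 3,1,1,6,1,1,3,28] (ℓ=8, even), read p_7/q_7
i=0: a=14 ⇒ p=14, q=1
i=1: a=3 ⇒ p=43, q=3
i=2: a=1 ⇒ p=57, q=4
…
i=4: a=6 ⇒ p=657, q=46
i=5: a=1 ⇒ p=757, q=53
i=6: a=1 ⇒ p=1414, q=99
i=7: a=3 ⇒ p=4999, q=350
fundamental: x₁=4999, y₁=350  (since 24990001 − 204·122500 = 1)

4999 350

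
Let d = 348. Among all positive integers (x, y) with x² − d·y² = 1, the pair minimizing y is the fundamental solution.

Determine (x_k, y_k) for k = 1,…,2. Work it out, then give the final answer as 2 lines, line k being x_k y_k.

1567 84
4910977 263256

√348 → a₀=18, period (1,1,1,8,1,1,1,36); ℓ=8 even so k=7
k=0  a_k=18  p_k/q_k = 18/1
k=1  a_k=1  p_k/q_k = 19/1
…
k=3  a_k=1  p_k/q_k = 56/3
k=4  a_k=8  p_k/q_k = 485/26
k=5  a_k=1  p_k/q_k = 541/29
k=6  a_k=1  p_k/q_k = 1026/55
k=7  a_k=1  p_k/q_k = 1567/84
fundamental: x₁=1567, y₁=84  (since 2455489 − 348·7056 = 1)
(x_2, y_2) = (1567·1567 + 348·84·84, 1567·84 + 84·1567) = (4910977, 263256)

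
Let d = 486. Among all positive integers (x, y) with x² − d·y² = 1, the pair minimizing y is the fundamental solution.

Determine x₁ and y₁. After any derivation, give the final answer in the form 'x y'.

485 22

d=486: √d = [22; 22,44] (ℓ=2, even), read p_1/q_1
k=0  a_k=22  p_k/q_k = 22/1
k=1  a_k=22  p_k/q_k = 485/22
→ (485, 22).  Check: 485²=235225, 486·22²=235224, difference 1.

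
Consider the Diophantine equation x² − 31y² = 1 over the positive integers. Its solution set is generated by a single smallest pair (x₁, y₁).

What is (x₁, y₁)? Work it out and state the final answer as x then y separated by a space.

d=31: √d = [5; 1,1,3,5,3,1,1,10] (ℓ=8, even), read p_7/q_7
k=0  a_k=5  p_k/q_k = 5/1
…
k=2  a_k=1  p_k/q_k = 11/2
…
k=6  a_k=1  p_k/q_k = 863/155
k=7  a_k=1  p_k/q_k = 1520/273
fundamental: x₁=1520, y₁=273  (since 2310400 − 31·74529 = 1)

1520 273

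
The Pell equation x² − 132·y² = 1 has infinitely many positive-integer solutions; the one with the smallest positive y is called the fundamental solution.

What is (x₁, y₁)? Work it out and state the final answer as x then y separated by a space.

√132 = [11; 2,22, …], period ℓ=2 (even) → k=1
a_0=11:  p_0=11·1+0=11,  q_0=11·0+1=1
a_1=2:  p_1=2·11+1=23,  q_1=2·1+0=2
fundamental: x₁=23, y₁=2  (since 529 − 132·4 = 1)

23 2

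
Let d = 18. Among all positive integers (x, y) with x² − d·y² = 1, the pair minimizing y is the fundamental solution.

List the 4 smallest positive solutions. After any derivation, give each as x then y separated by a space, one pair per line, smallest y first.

√18 = [4; 4,8, …], period ℓ=2 (even) → k=1
a_0=4:  p_0=4·1+0=4,  q_0=4·0+1=1
a_1=4:  p_1=4·4+1=17,  q_1=4·1+0=4
→ (17, 4).  Check: 17²=289, 18·4²=288, difference 1.
n=2: (17,4)∘(17,4) = (17·17+18·4·4, 17·4+4·17) = (577,136)
n=3: (577,136)∘(17,4) = (17·577+18·4·136, 17·136+4·577) = (19601,4620)
n=4: (19601,4620)∘(17,4) = (17·19601+18·4·4620, 17·4620+4·19601) = (665857,156944)

17 4
577 136
19601 4620
665857 156944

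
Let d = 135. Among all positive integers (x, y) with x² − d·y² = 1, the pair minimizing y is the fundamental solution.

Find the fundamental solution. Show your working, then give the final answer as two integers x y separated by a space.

[11; 1,1,1,1,1,1,1,22] for √135; ℓ=8 ⇒ convergent index 7
i=0: a=11 ⇒ p=11, q=1
i=1: a=1 ⇒ p=12, q=1
i=2: a=1 ⇒ p=23, q=2
…
i=5: a=1 ⇒ p=93, q=8
i=6: a=1 ⇒ p=151, q=13
i=7: a=1 ⇒ p=244, q=21
fundamental: x₁=244, y₁=21  (since 59536 − 135·441 = 1)

244 21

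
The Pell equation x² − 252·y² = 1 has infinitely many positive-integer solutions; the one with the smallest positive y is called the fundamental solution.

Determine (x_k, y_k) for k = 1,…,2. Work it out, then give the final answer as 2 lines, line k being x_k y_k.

127 8
32257 2032

d=252: √d = [15; 1,6,1,30] (ℓ=4, even), read p_3/q_3
step 0: (15, 1)  from 15·(1,0) + (0,1)
step 1: (16, 1)  from 1·(15,1) + (1,0)
step 2: (111, 7)  from 6·(16,1) + (15,1)
step 3: (127, 8)  from 1·(111,7) + (16,1)
→ (127, 8).  Check: 127²=16129, 252·8²=16128, difference 1.
(127+8√252)^2 = 32257 + 2032√252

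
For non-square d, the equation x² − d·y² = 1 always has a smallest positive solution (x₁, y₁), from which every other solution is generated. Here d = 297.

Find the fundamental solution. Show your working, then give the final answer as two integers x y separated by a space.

d=297: √d = [17; 4,3,1,1,2,1,1,3,4,34] (ℓ=10, even), read p_9/q_9
k=0  a_k=17  p_k/q_k = 17/1
…
k=2  a_k=3  p_k/q_k = 224/13
…
k=8  a_k=3  p_k/q_k = 11357/659
k=9  a_k=4  p_k/q_k = 48599/2820
(x₁, y₁) = (48599, 2820);  48599² − 297·2820² = 1 ✓

48599 2820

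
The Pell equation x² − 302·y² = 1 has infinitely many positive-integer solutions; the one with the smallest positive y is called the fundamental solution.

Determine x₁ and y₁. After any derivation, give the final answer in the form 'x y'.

[17; 2,1,1,1,4,…,1,2,34] for √302; ℓ=16 ⇒ convergent index 15
k=0  a_k=17  p_k/q_k = 17/1
k=1  a_k=2  p_k/q_k = 35/2
…
k=3  a_k=1  p_k/q_k = 87/5
k=4  a_k=1  p_k/q_k = 139/8
…
k=6  a_k=2  p_k/q_k = 1425/82
k=7  a_k=1  p_k/q_k = 2068/119
k=8  a_k=16  p_k/q_k = 34513/1986
…
k=13  a_k=1  p_k/q_k = 1042237/59974
k=14  a_k=1  p_k/q_k = 1617193/93059
k=15  a_k=2  p_k/q_k = 4276623/246092
(x₁, y₁) = (4276623, 246092);  4276623² − 302·246092² = 1 ✓

4276623 246092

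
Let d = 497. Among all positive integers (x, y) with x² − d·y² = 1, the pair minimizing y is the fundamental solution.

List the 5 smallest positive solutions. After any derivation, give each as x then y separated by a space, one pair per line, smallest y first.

√497 → a₀=22, period (3,2,2,5,6,5,2,2,3,44); ℓ=10 even so k=9
k=0  a_k=22  p_k/q_k = 22/1
k=1  a_k=3  p_k/q_k = 67/3
k=2  a_k=2  p_k/q_k = 156/7
k=3  a_k=2  p_k/q_k = 379/17
k=4  a_k=5  p_k/q_k = 2051/92
k=5  a_k=6  p_k/q_k = 12685/569
k=6  a_k=5  p_k/q_k = 65476/2937
…
k=8  a_k=2  p_k/q_k = 352750/15823
k=9  a_k=3  p_k/q_k = 1201887/53912
→ (1201887, 53912).  Check: 1201887²=1444532360769, 497·53912²=1444532360768, difference 1.
(x_2, y_2) = (1201887·1201887 + 497·53912·53912, 1201887·53912 + 53912·1201887) = (2889064721537, 129592263888)
(x_3, y_3) = (1201887·2889064721537 + 497·53912·129592263888, 1201887·129592263888 + 53912·2889064721537) = (6944658661946678751, 311510514535059400)
(x_4, y_4) = (1201887·6944658661946678751 + 497·53912·311510514535059400, 1201887·311510514535059400 + 53912·6944658661946678751) = (16693389930459326703284737, 748800875565868281911712)
(x_5, y_5) = (1201887·16693389930459326703284737 + 497·53912·748800875565868281911712, 1201887·748800875565868281911712 + 53912·16693389930459326703284737) = (40127136686692992928199618718687, 1799948075862157952969508541688)

1201887 53912
2889064721537 129592263888
6944658661946678751 311510514535059400
16693389930459326703284737 748800875565868281911712
40127136686692992928199618718687 1799948075862157952969508541688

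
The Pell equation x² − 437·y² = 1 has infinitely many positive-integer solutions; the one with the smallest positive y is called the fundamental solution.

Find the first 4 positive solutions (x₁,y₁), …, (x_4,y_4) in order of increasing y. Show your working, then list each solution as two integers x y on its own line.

4599 220
42301601 2023560
389090121399 18612704660
3578850894326401 171199655439120

√437 → a₀=20, period (1,9,2,9,1,40); ℓ=6 even so k=5
step 0: (20, 1)  from 20·(1,0) + (0,1)
step 1: (21, 1)  from 1·(20,1) + (1,0)
…
step 3: (439, 21)  from 2·(209,10) + (21,1)
step 4: (4160, 199)  from 9·(439,21) + (209,10)
step 5: (4599, 220)  from 1·(4160,199) + (439,21)
fundamental: x₁=4599, y₁=220  (since 21150801 − 437·48400 = 1)
k=2:  x_2 = 4599·4599+437·220·220 = 42301601,  y_2 = 4599·220+220·4599 = 2023560
k=3:  x_3 = 4599·42301601+437·220·2023560 = 389090121399,  y_3 = 4599·2023560+220·42301601 = 18612704660
k=4:  x_4 = 4599·389090121399+437·220·18612704660 = 3578850894326401,  y_4 = 4599·18612704660+220·389090121399 = 171199655439120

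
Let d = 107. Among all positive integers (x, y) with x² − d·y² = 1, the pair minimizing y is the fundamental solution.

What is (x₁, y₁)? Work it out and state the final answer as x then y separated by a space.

962 93

√107 → a₀=10, period (2,1,9,1,2,20); ℓ=6 even so k=5
i=0: a=10 ⇒ p=10, q=1
i=1: a=2 ⇒ p=21, q=2
i=2: a=1 ⇒ p=31, q=3
i=3: a=9 ⇒ p=300, q=29
i=4: a=1 ⇒ p=331, q=32
i=5: a=2 ⇒ p=962, q=93
(x₁, y₁) = (962, 93);  962² − 107·93² = 1 ✓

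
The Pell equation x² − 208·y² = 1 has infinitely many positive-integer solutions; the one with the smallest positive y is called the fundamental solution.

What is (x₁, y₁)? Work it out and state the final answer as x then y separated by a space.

[14; 2,2,1,2,2,28] for √208; ℓ=6 ⇒ convergent index 5
step 0: (14, 1)  from 14·(1,0) + (0,1)
…
step 4: (274, 19)  from 2·(101,7) + (72,5)
step 5: (649, 45)  from 2·(274,19) + (101,7)
(x₁, y₁) = (649, 45);  649² − 208·45² = 1 ✓

649 45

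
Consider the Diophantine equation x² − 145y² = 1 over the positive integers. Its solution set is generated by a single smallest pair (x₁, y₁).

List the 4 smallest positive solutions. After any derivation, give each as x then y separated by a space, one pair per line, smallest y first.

√145 = [12; 24, …], period ℓ=1 (odd) → k=1
k=0  a_k=12  p_k/q_k = 12/1
k=1  a_k=24  p_k/q_k = 289/24
fundamental: x₁=289, y₁=24  (since 83521 − 145·576 = 1)
k=2:  x_2 = 289·289+145·24·24 = 167041,  y_2 = 289·24+24·289 = 13872
k=3:  x_3 = 289·167041+145·24·13872 = 96549409,  y_3 = 289·13872+24·167041 = 8017992
k=4:  x_4 = 289·96549409+145·24·8017992 = 55805391361,  y_4 = 289·8017992+24·96549409 = 4634385504

289 24
167041 13872
96549409 8017992
55805391361 4634385504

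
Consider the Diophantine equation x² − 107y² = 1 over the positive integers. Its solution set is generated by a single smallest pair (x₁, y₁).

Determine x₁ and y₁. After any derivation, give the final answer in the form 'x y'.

√107 = [10; 2,1,9,1,2,20, …], period ℓ=6 (even) → k=5
k=0  a_k=10  p_k/q_k = 10/1
k=1  a_k=2  p_k/q_k = 21/2
…
k=3  a_k=9  p_k/q_k = 300/29
k=4  a_k=1  p_k/q_k = 331/32
k=5  a_k=2  p_k/q_k = 962/93
→ (962, 93).  Check: 962²=925444, 107·93²=925443, difference 1.

962 93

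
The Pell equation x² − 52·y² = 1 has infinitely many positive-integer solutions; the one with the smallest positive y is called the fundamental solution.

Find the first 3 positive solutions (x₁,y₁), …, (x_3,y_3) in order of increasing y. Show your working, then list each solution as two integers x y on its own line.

649 90
842401 116820
1093435849 151632270

√52 → a₀=7, period (4,1,2,1,4,14); ℓ=6 even so k=5
step 0: (7, 1)  from 7·(1,0) + (0,1)
…
step 4: (137, 19)  from 1·(101,14) + (36,5)
step 5: (649, 90)  from 4·(137,19) + (101,14)
fundamental: x₁=649, y₁=90  (since 421201 − 52·8100 = 1)
(x_2, y_2) = (649·649 + 52·90·90, 649·90 + 90·649) = (842401, 116820)
(x_3, y_3) = (649·842401 + 52·90·116820, 649·116820 + 90·842401) = (1093435849, 151632270)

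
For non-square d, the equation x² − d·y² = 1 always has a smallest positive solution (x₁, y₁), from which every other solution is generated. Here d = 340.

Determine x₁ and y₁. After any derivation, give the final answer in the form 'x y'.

[18; 2,3,1,1,1,…,3,2,36] for √340; ℓ=14 ⇒ convergent index 13
step 0: (18, 1)  from 18·(1,0) + (0,1)
step 1: (37, 2)  from 2·(18,1) + (1,0)
step 2: (129, 7)  from 3·(37,2) + (18,1)
…
step 4: (295, 16)  from 1·(166,9) + (129,7)
…
step 6: (756, 41)  from 1·(461,25) + (295,16)
…
step 8: (7265, 394)  from 1·(6509,353) + (756,41)
step 9: (13774, 747)  from 1·(7265,394) + (6509,353)
step 10: (21039, 1141)  from 1·(13774,747) + (7265,394)
…
step 12: (125478, 6805)  from 3·(34813,1888) + (21039,1141)
step 13: (285769, 15498)  from 2·(125478,6805) + (34813,1888)
→ (285769, 15498).  Check: 285769²=81663921361, 340·15498²=81663921360, difference 1.

285769 15498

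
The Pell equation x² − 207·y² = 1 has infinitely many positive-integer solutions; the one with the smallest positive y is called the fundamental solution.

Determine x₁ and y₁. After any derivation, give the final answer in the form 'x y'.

1151 80

[14; 2,1,1,2,1,1,2,28] for √207; ℓ=8 ⇒ convergent index 7
i=0: a=14 ⇒ p=14, q=1
i=1: a=2 ⇒ p=29, q=2
i=2: a=1 ⇒ p=43, q=3
i=3: a=1 ⇒ p=72, q=5
…
i=5: a=1 ⇒ p=259, q=18
i=6: a=1 ⇒ p=446, q=31
i=7: a=2 ⇒ p=1151, q=80
fundamental: x₁=1151, y₁=80  (since 1324801 − 207·6400 = 1)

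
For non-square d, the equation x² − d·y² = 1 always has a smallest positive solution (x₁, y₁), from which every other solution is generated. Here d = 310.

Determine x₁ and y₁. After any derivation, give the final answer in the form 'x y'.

√310 = [17; 1,1,1,1,5,…,1,1,34, …], period ℓ=16 (even) → k=15
i=0: a=17 ⇒ p=17, q=1
i=1: a=1 ⇒ p=18, q=1
…
i=5: a=5 ⇒ p=493, q=28
i=6: a=3 ⇒ p=1567, q=89
i=7: a=1 ⇒ p=2060, q=117
i=8: a=2 ⇒ p=5687, q=323
i=9: a=1 ⇒ p=7747, q=440
i=10: a=3 ⇒ p=28928, q=1643
…
i=12: a=1 ⇒ p=181315, q=10298
i=13: a=1 ⇒ p=333702, q=18953
i=14: a=1 ⇒ p=515017, q=29251
i=15: a=1 ⇒ p=848719, q=48204
(x₁, y₁) = (848719, 48204);  848719² − 310·48204² = 1 ✓

848719 48204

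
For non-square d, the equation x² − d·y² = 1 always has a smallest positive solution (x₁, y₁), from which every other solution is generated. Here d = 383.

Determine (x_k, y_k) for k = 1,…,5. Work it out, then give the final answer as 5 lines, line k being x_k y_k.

√383 → a₀=19, period (1,1,3,19,3,1,1,38); ℓ=8 even so k=7
a_0=19:  p_0=19·1+0=19,  q_0=19·0+1=1
…
a_2=1:  p_2=1·20+19=39,  q_2=1·1+1=2
…
a_4=19:  p_4=19·137+39=2642,  q_4=19·7+2=135
…
a_6=1:  p_6=1·8063+2642=10705,  q_6=1·412+135=547
a_7=1:  p_7=1·10705+8063=18768,  q_7=1·547+412=959
fundamental: x₁=18768, y₁=959  (since 352237824 − 383·919681 = 1)
n=2: (18768,959)∘(18768,959) = (18768·18768+383·959·959, 18768·959+959·18768) = (704475647,35997024)
n=3: (704475647,35997024)∘(18768,959) = (18768·704475647+383·959·35997024, 18768·35997024+959·704475647) = (26443197867024,1351184291905)
n=4: (26443197867024,1351184291905)∘(18768,959) = (18768·26443197867024+383·959·1351184291905, 18768·1351184291905+959·26443197867024) = (992571874432137217,50718053544949056)
n=5: (992571874432137217,50718053544949056)∘(18768,959) = (18768·992571874432137217+383·959·50718053544949056, 18768·50718053544949056+959·992571874432137217) = (37257177852241504710288,1903752856512023474111)

18768 959
704475647 35997024
26443197867024 1351184291905
992571874432137217 50718053544949056
37257177852241504710288 1903752856512023474111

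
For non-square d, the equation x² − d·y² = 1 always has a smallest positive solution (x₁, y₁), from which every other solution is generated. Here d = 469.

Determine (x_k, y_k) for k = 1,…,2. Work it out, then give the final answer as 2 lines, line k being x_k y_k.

d=469: √d = [21; 1,1,1,10,6,10,1,1,1,42] (ℓ=10, even), read p_9/q_9
step 0: (21, 1)  from 21·(1,0) + (0,1)
…
step 4: (693, 32)  from 10·(65,3) + (43,2)
…
step 6: (42923, 1982)  from 10·(4223,195) + (693,32)
step 7: (47146, 2177)  from 1·(42923,1982) + (4223,195)
step 8: (90069, 4159)  from 1·(47146,2177) + (42923,1982)
step 9: (137215, 6336)  from 1·(90069,4159) + (47146,2177)
→ (137215, 6336).  Check: 137215²=18827956225, 469·6336²=18827956224, difference 1.
(x_2, y_2) = (137215·137215 + 469·6336·6336, 137215·6336 + 6336·137215) = (37655912449, 1738788480)

137215 6336
37655912449 1738788480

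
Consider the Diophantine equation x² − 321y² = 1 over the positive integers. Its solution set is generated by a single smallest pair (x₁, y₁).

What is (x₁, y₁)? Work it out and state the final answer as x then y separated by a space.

[17; 1,10,1,34] for √321; ℓ=4 ⇒ convergent index 3
step 0: (17, 1)  from 17·(1,0) + (0,1)
step 1: (18, 1)  from 1·(17,1) + (1,0)
step 2: (197, 11)  from 10·(18,1) + (17,1)
step 3: (215, 12)  from 1·(197,11) + (18,1)
fundamental: x₁=215, y₁=12  (since 46225 − 321·144 = 1)

215 12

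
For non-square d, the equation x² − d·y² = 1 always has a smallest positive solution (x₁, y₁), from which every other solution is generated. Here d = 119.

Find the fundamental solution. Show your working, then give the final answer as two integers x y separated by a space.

120 11

[10; 1,9,1,20] for √119; ℓ=4 ⇒ convergent index 3
step 0: (10, 1)  from 10·(1,0) + (0,1)
…
step 2: (109, 10)  from 9·(11,1) + (10,1)
step 3: (120, 11)  from 1·(109,10) + (11,1)
fundamental: x₁=120, y₁=11  (since 14400 − 119·121 = 1)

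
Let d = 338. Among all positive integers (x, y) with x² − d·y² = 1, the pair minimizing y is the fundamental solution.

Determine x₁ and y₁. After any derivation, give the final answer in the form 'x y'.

114243 6214

d=338: √d = [18; 2,1,1,2,36] (ℓ=5, odd), read p_9/q_9
a_0=18:  p_0=18·1+0=18,  q_0=18·0+1=1
a_1=2:  p_1=2·18+1=37,  q_1=2·1+0=2
…
a_3=1:  p_3=1·55+37=92,  q_3=1·3+2=5
a_4=2:  p_4=2·92+55=239,  q_4=2·5+3=13
…
a_8=1:  p_8=1·26327+17631=43958,  q_8=1·1432+959=2391
a_9=2:  p_9=2·43958+26327=114243,  q_9=2·2391+1432=6214
→ (114243, 6214).  Check: 114243²=13051463049, 338·6214²=13051463048, difference 1.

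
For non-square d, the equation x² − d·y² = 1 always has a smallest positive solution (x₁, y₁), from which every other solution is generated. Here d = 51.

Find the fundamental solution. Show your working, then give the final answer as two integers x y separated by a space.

50 7

√51 = [7; 7,14, …], period ℓ=2 (even) → k=1
a_0=7:  p_0=7·1+0=7,  q_0=7·0+1=1
a_1=7:  p_1=7·7+1=50,  q_1=7·1+0=7
→ (50, 7).  Check: 50²=2500, 51·7²=2499, difference 1.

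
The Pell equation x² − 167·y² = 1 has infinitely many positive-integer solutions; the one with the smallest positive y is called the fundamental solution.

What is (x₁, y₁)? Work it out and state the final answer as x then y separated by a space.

√167 → a₀=12, period (1,11,1,24); ℓ=4 even so k=3
a_0=12:  p_0=12·1+0=12,  q_0=12·0+1=1
…
a_2=11:  p_2=11·13+12=155,  q_2=11·1+1=12
a_3=1:  p_3=1·155+13=168,  q_3=1·12+1=13
→ (168, 13).  Check: 168²=28224, 167·13²=28223, difference 1.

168 13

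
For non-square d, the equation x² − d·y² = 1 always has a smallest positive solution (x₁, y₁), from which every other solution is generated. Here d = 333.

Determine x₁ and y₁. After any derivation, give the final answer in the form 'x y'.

73 4

√333 → a₀=18, period (4,36); ℓ=2 even so k=1
a_0=18:  p_0=18·1+0=18,  q_0=18·0+1=1
a_1=4:  p_1=4·18+1=73,  q_1=4·1+0=4
(x₁, y₁) = (73, 4);  73² − 333·4² = 1 ✓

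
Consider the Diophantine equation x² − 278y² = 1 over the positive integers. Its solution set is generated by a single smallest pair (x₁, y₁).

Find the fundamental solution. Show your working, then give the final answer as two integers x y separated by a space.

√278 → a₀=16, period (1,2,16,2,1,32); ℓ=6 even so k=5
a_0=16:  p_0=16·1+0=16,  q_0=16·0+1=1
…
a_2=2:  p_2=2·17+16=50,  q_2=2·1+1=3
a_3=16:  p_3=16·50+17=817,  q_3=16·3+1=49
a_4=2:  p_4=2·817+50=1684,  q_4=2·49+3=101
a_5=1:  p_5=1·1684+817=2501,  q_5=1·101+49=150
(x₁, y₁) = (2501, 150);  2501² − 278·150² = 1 ✓

2501 150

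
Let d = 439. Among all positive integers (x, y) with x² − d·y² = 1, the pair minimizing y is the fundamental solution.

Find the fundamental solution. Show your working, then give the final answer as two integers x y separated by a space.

[20; 1,19,1,40] for √439; ℓ=4 ⇒ convergent index 3
i=0: a=20 ⇒ p=20, q=1
…
i=2: a=19 ⇒ p=419, q=20
i=3: a=1 ⇒ p=440, q=21
→ (440, 21).  Check: 440²=193600, 439·21²=193599, difference 1.

440 21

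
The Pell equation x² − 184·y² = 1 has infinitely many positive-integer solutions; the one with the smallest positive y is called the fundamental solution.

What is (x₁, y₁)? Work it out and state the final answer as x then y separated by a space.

√184 → a₀=13, period (1,1,3,2,1,2,1,2,3,1,1,26); ℓ=12 even so k=11
i=0: a=13 ⇒ p=13, q=1
…
i=5: a=1 ⇒ p=312, q=23
…
i=9: a=3 ⇒ p=10594, q=781
i=10: a=1 ⇒ p=13741, q=1013
i=11: a=1 ⇒ p=24335, q=1794
(x₁, y₁) = (24335, 1794);  24335² − 184·1794² = 1 ✓

24335 1794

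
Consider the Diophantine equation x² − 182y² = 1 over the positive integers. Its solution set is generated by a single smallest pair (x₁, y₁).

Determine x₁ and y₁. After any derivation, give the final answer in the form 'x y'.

d=182: √d = [13; 2,26] (ℓ=2, even), read p_1/q_1
step 0: (13, 1)  from 13·(1,0) + (0,1)
step 1: (27, 2)  from 2·(13,1) + (1,0)
fundamental: x₁=27, y₁=2  (since 729 − 182·4 = 1)

27 2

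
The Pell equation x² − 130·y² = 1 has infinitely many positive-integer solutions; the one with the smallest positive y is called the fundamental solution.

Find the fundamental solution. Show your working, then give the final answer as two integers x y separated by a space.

[11; 2,2,22] for √130; ℓ=3 ⇒ convergent index 5
step 0: (11, 1)  from 11·(1,0) + (0,1)
…
step 2: (57, 5)  from 2·(23,2) + (11,1)
step 3: (1277, 112)  from 22·(57,5) + (23,2)
step 4: (2611, 229)  from 2·(1277,112) + (57,5)
step 5: (6499, 570)  from 2·(2611,229) + (1277,112)
(x₁, y₁) = (6499, 570);  6499² − 130·570² = 1 ✓

6499 570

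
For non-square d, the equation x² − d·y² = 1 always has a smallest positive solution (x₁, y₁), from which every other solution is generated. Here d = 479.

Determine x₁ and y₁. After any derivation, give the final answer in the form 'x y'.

2989440 136591

[21; 1,7,1,3,2,21,2,3,1,7,1,42] for √479; ℓ=12 ⇒ convergent index 11
i=0: a=21 ⇒ p=21, q=1
i=1: a=1 ⇒ p=22, q=1
…
i=3: a=1 ⇒ p=197, q=9
i=4: a=3 ⇒ p=766, q=35
i=5: a=2 ⇒ p=1729, q=79
i=6: a=21 ⇒ p=37075, q=1694
i=7: a=2 ⇒ p=75879, q=3467
i=8: a=3 ⇒ p=264712, q=12095
…
i=10: a=7 ⇒ p=2648849, q=121029
i=11: a=1 ⇒ p=2989440, q=136591
→ (2989440, 136591).  Check: 2989440²=8936751513600, 479·136591²=8936751513599, difference 1.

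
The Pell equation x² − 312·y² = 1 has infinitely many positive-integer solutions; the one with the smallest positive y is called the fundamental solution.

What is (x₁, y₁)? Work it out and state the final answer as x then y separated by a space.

53 3

[17; 1,1,1,34] for √312; ℓ=4 ⇒ convergent index 3
a_0=17:  p_0=17·1+0=17,  q_0=17·0+1=1
a_1=1:  p_1=1·17+1=18,  q_1=1·1+0=1
a_2=1:  p_2=1·18+17=35,  q_2=1·1+1=2
a_3=1:  p_3=1·35+18=53,  q_3=1·2+1=3
→ (53, 3).  Check: 53²=2809, 312·3²=2808, difference 1.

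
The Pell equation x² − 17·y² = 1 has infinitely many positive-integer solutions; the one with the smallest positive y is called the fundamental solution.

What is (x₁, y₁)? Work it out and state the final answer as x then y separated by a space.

33 8

d=17: √d = [4; 8] (ℓ=1, odd), read p_1/q_1
k=0  a_k=4  p_k/q_k = 4/1
k=1  a_k=8  p_k/q_k = 33/8
→ (33, 8).  Check: 33²=1089, 17·8²=1088, difference 1.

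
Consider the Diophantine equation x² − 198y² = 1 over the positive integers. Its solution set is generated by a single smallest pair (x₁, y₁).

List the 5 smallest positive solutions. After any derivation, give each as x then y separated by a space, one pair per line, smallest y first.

197 14
77617 5516
30580901 2173290
12048797377 856270744
4747195585637 337368499846

[14; 14,28] for √198; ℓ=2 ⇒ convergent index 1
k=0  a_k=14  p_k/q_k = 14/1
k=1  a_k=14  p_k/q_k = 197/14
fundamental: x₁=197, y₁=14  (since 38809 − 198·196 = 1)
n=2: (197,14)∘(197,14) = (197·197+198·14·14, 197·14+14·197) = (77617,5516)
n=3: (77617,5516)∘(197,14) = (197·77617+198·14·5516, 197·5516+14·77617) = (30580901,2173290)
n=4: (30580901,2173290)∘(197,14) = (197·30580901+198·14·2173290, 197·2173290+14·30580901) = (12048797377,856270744)
n=5: (12048797377,856270744)∘(197,14) = (197·12048797377+198·14·856270744, 197·856270744+14·12048797377) = (4747195585637,337368499846)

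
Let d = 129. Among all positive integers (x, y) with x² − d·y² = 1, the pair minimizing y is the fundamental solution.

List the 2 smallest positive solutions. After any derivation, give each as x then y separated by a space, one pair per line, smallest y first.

16855 1484
568182049 50025640

√129 = [11; 2,1,3,1,6,1,3,1,2,22, …], period ℓ=10 (even) → k=9
a_0=11:  p_0=11·1+0=11,  q_0=11·0+1=1
…
a_4=1:  p_4=1·125+34=159,  q_4=1·11+3=14
a_5=6:  p_5=6·159+125=1079,  q_5=6·14+11=95
…
a_8=1:  p_8=1·4793+1238=6031,  q_8=1·422+109=531
a_9=2:  p_9=2·6031+4793=16855,  q_9=2·531+422=1484
(x₁, y₁) = (16855, 1484);  16855² − 129·1484² = 1 ✓
(x_2, y_2) = (16855·16855 + 129·1484·1484, 16855·1484 + 1484·16855) = (568182049, 50025640)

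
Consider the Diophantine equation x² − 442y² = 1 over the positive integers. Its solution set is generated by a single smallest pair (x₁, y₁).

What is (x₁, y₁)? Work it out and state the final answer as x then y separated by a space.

[21; 42] for √442; ℓ=1 ⇒ convergent index 1
a_0=21:  p_0=21·1+0=21,  q_0=21·0+1=1
a_1=42:  p_1=42·21+1=883,  q_1=42·1+0=42
fundamental: x₁=883, y₁=42  (since 779689 − 442·1764 = 1)

883 42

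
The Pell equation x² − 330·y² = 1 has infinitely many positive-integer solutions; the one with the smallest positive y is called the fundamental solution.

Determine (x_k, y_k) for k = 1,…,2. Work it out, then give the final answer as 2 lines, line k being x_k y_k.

d=330: √d = [18; 6,36] (ℓ=2, even), read p_1/q_1
step 0: (18, 1)  from 18·(1,0) + (0,1)
step 1: (109, 6)  from 6·(18,1) + (1,0)
fundamental: x₁=109, y₁=6  (since 11881 − 330·36 = 1)
(x_2, y_2) = (109·109 + 330·6·6, 109·6 + 6·109) = (23761, 1308)

109 6
23761 1308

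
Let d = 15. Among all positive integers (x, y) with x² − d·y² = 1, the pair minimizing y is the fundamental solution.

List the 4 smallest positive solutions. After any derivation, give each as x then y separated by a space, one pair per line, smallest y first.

4 1
31 8
244 63
1921 496

d=15: √d = [3; 1,6] (ℓ=2, even), read p_1/q_1
k=0  a_k=3  p_k/q_k = 3/1
k=1  a_k=1  p_k/q_k = 4/1
(x₁, y₁) = (4, 1);  4² − 15·1² = 1 ✓
(x_2, y_2) = (4·4 + 15·1·1, 4·1 + 1·4) = (31, 8)
(x_3, y_3) = (4·31 + 15·1·8, 4·8 + 1·31) = (244, 63)
(x_4, y_4) = (4·244 + 15·1·63, 4·63 + 1·244) = (1921, 496)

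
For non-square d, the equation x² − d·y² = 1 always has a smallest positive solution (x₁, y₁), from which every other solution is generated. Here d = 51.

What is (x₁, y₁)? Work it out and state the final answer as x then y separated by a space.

d=51: √d = [7; 7,14] (ℓ=2, even), read p_1/q_1
a_0=7:  p_0=7·1+0=7,  q_0=7·0+1=1
a_1=7:  p_1=7·7+1=50,  q_1=7·1+0=7
(x₁, y₁) = (50, 7);  50² − 51·7² = 1 ✓

50 7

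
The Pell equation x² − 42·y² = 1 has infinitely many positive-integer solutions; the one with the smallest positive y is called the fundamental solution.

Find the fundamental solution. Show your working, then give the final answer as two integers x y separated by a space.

13 2

√42 → a₀=6, period (2,12); ℓ=2 even so k=1
step 0: (6, 1)  from 6·(1,0) + (0,1)
step 1: (13, 2)  from 2·(6,1) + (1,0)
→ (13, 2).  Check: 13²=169, 42·2²=168, difference 1.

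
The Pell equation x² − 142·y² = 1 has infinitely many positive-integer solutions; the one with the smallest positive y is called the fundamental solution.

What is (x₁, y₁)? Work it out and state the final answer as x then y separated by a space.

√142 → a₀=11, period (1,10,1,22); ℓ=4 even so k=3
i=0: a=11 ⇒ p=11, q=1
i=1: a=1 ⇒ p=12, q=1
i=2: a=10 ⇒ p=131, q=11
i=3: a=1 ⇒ p=143, q=12
→ (143, 12).  Check: 143²=20449, 142·12²=20448, difference 1.

143 12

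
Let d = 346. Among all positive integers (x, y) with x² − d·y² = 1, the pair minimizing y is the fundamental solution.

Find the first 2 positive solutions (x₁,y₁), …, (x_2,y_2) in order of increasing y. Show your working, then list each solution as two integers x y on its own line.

17299 930
598510801 32176140

√346 → a₀=18, period (1,1,1,1,36); ℓ=5 odd so k=9
k=0  a_k=18  p_k/q_k = 18/1
k=1  a_k=1  p_k/q_k = 19/1
k=2  a_k=1  p_k/q_k = 37/2
k=3  a_k=1  p_k/q_k = 56/3
…
k=5  a_k=36  p_k/q_k = 3404/183
k=6  a_k=1  p_k/q_k = 3497/188
k=7  a_k=1  p_k/q_k = 6901/371
k=8  a_k=1  p_k/q_k = 10398/559
k=9  a_k=1  p_k/q_k = 17299/930
(x₁, y₁) = (17299, 930);  17299² − 346·930² = 1 ✓
n=2: (17299,930)∘(17299,930) = (17299·17299+346·930·930, 17299·930+930·17299) = (598510801,32176140)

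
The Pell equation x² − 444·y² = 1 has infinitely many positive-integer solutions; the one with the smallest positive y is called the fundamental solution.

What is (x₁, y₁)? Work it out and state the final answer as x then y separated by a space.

295 14

√444 → a₀=21, period (14,42); ℓ=2 even so k=1
k=0  a_k=21  p_k/q_k = 21/1
k=1  a_k=14  p_k/q_k = 295/14
→ (295, 14).  Check: 295²=87025, 444·14²=87024, difference 1.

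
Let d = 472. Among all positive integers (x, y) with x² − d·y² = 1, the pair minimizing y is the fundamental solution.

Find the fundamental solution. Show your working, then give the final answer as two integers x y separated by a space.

d=472: √d = [21; 1,2,1,1,1,…,2,1,42] (ℓ=14, even), read p_13/q_13
a_0=21:  p_0=21·1+0=21,  q_0=21·0+1=1
…
a_2=2:  p_2=2·22+21=65,  q_2=2·1+1=3
a_3=1:  p_3=1·65+22=87,  q_3=1·3+1=4
…
a_5=1:  p_5=1·152+87=239,  q_5=1·7+4=11
…
a_9=1:  p_9=1·24224+5779=30003,  q_9=1·1115+266=1381
…
a_12=2:  p_12=2·84230+54227=222687,  q_12=2·3877+2496=10250
a_13=1:  p_13=1·222687+84230=306917,  q_13=1·10250+3877=14127
fundamental: x₁=306917, y₁=14127  (since 94198044889 − 472·199572129 = 1)

306917 14127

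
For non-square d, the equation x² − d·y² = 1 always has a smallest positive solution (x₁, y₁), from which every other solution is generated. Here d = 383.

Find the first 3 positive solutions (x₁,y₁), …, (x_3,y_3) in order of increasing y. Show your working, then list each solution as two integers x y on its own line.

[19; 1,1,3,19,3,1,1,38] for √383; ℓ=8 ⇒ convergent index 7
i=0: a=19 ⇒ p=19, q=1
…
i=2: a=1 ⇒ p=39, q=2
…
i=4: a=19 ⇒ p=2642, q=135
i=5: a=3 ⇒ p=8063, q=412
i=6: a=1 ⇒ p=10705, q=547
i=7: a=1 ⇒ p=18768, q=959
fundamental: x₁=18768, y₁=959  (since 352237824 − 383·919681 = 1)
k=2:  x_2 = 18768·18768+383·959·959 = 704475647,  y_2 = 18768·959+959·18768 = 35997024
k=3:  x_3 = 18768·704475647+383·959·35997024 = 26443197867024,  y_3 = 18768·35997024+959·704475647 = 1351184291905

18768 959
704475647 35997024
26443197867024 1351184291905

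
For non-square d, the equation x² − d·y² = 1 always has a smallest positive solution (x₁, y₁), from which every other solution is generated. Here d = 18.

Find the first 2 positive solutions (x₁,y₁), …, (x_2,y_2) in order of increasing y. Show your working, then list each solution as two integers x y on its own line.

17 4
577 136

d=18: √d = [4; 4,8] (ℓ=2, even), read p_1/q_1
a_0=4:  p_0=4·1+0=4,  q_0=4·0+1=1
a_1=4:  p_1=4·4+1=17,  q_1=4·1+0=4
fundamental: x₁=17, y₁=4  (since 289 − 18·16 = 1)
(x_2, y_2) = (17·17 + 18·4·4, 17·4 + 4·17) = (577, 136)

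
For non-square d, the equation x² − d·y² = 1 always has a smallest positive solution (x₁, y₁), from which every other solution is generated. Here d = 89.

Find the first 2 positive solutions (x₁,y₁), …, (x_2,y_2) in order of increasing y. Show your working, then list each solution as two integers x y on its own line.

√89 = [9; 2,3,3,2,18, …], period ℓ=5 (odd) → k=9
i=0: a=9 ⇒ p=9, q=1
i=1: a=2 ⇒ p=19, q=2
i=2: a=3 ⇒ p=66, q=7
i=3: a=3 ⇒ p=217, q=23
…
i=5: a=18 ⇒ p=9217, q=977
i=6: a=2 ⇒ p=18934, q=2007
i=7: a=3 ⇒ p=66019, q=6998
i=8: a=3 ⇒ p=216991, q=23001
i=9: a=2 ⇒ p=500001, q=53000
fundamental: x₁=500001, y₁=53000  (since 250001000001 − 89·2809000000 = 1)
(x_2, y_2) = (500001·500001 + 89·53000·53000, 500001·53000 + 53000·500001) = (500002000001, 53000106000)

500001 53000
500002000001 53000106000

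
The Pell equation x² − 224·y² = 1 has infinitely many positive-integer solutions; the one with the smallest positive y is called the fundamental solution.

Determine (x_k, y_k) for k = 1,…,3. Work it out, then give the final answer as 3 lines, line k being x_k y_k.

[14; 1,28] for √224; ℓ=2 ⇒ convergent index 1
i=0: a=14 ⇒ p=14, q=1
i=1: a=1 ⇒ p=15, q=1
fundamental: x₁=15, y₁=1  (since 225 − 224·1 = 1)
(x_2, y_2) = (15·15 + 224·1·1, 15·1 + 1·15) = (449, 30)
(x_3, y_3) = (15·449 + 224·1·30, 15·30 + 1·449) = (13455, 899)

15 1
449 30
13455 899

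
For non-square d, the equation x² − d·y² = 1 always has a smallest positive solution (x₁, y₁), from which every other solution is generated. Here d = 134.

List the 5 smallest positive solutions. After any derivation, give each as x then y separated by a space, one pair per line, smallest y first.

145925 12606
42588211249 3679061100
12429369452874725 1073733982022394
3627511474778900280001 313369262649556627800
1058689223901792677265417125 91456819303199367841407606

d=134: √d = [11; 1,1,2,1,3,…,1,1,22] (ℓ=14, even), read p_13/q_13
i=0: a=11 ⇒ p=11, q=1
…
i=2: a=1 ⇒ p=23, q=2
i=3: a=2 ⇒ p=58, q=5
i=4: a=1 ⇒ p=81, q=7
i=5: a=3 ⇒ p=301, q=26
i=6: a=1 ⇒ p=382, q=33
i=7: a=10 ⇒ p=4121, q=356
i=8: a=1 ⇒ p=4503, q=389
i=9: a=3 ⇒ p=17630, q=1523
i=10: a=1 ⇒ p=22133, q=1912
i=11: a=2 ⇒ p=61896, q=5347
i=12: a=1 ⇒ p=84029, q=7259
i=13: a=1 ⇒ p=145925, q=12606
→ (145925, 12606).  Check: 145925²=21294105625, 134·12606²=21294105624, difference 1.
(145925+12606√134)^2 = 42588211249 + 3679061100√134
(145925+12606√134)^3 = 12429369452874725 + 1073733982022394√134
(145925+12606√134)^4 = 3627511474778900280001 + 313369262649556627800√134
(145925+12606√134)^5 = 1058689223901792677265417125 + 91456819303199367841407606√134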